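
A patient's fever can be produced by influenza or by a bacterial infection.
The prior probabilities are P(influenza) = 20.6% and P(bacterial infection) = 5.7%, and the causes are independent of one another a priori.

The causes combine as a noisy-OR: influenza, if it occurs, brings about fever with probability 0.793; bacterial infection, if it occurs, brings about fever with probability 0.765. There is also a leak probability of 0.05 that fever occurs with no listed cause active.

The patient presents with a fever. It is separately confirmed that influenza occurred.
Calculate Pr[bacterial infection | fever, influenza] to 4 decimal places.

Pr[bacterial infection | fever, influenza] ≈ 0.0670

Under noisy-OR, P(fever | causes) = 1 − (1−0.05)·∏(1−qᵢ) over the active causes.
P(fever | influenza) = 0.80335×0.943 + 0.953787×0.057 = 0.757559 + 0.054366 = 0.811925
Restricting to configurations with bacterial infection present: 0.953787×0.057 = 0.054366.
P(bacterial infection | fever, influenza) = 0.054366 / 0.811925 ≈ 0.0670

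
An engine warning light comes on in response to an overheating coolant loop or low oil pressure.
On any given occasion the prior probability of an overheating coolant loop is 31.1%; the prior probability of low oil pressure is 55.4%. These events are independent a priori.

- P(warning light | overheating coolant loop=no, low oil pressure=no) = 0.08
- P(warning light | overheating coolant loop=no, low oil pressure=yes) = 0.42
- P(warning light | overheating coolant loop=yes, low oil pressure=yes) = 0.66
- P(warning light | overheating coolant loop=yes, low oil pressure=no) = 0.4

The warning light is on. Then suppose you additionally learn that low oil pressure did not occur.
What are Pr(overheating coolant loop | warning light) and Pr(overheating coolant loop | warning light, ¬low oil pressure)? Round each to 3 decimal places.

Pr(overheating coolant loop | warning light) ≈ 0.478; Pr(overheating coolant loop | warning light, ¬low oil pressure) ≈ 0.693

P(warning light) = 0.08×0.689×0.446 + 0.42×0.689×0.554 + 0.4×0.311×0.446 + 0.66×0.311×0.554 = 0.024584 + 0.160317 + 0.055482 + 0.113714 = 0.354097
The overheating coolant loop-present share is 0.055482 + 0.113714 = 0.169196.
P(overheating coolant loop | warning light) = 0.169196 / 0.354097 ≈ 0.478

Now also conditioning on low oil pressure≠true:
Enumerate both values of overheating coolant loop and weight by the priors:
  P(warning light | ¬low oil pressure) = 0.08*0.689 + 0.4*0.311
        = 0.055120 + 0.124400 = 0.179520
Configurations with overheating coolant loop contribute 0.124400, so
  P(overheating coolant loop | warning light, ¬low oil pressure) = 0.124400 / 0.179520 ≈ 0.693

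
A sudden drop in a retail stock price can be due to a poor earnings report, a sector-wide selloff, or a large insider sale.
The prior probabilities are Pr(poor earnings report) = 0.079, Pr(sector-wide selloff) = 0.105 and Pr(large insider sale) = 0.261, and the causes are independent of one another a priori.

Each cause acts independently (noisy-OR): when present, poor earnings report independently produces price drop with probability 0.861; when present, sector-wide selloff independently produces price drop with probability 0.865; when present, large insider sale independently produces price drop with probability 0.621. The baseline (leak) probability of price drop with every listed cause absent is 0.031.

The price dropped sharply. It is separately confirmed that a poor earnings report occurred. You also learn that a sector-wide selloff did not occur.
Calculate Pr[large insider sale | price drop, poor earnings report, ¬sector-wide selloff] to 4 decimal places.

Pr[large insider sale | price drop, poor earnings report, ¬sector-wide selloff] ≈ 0.2792

Under noisy-OR, P(price drop | causes) = 1 − (1−0.031)·∏(1−qᵢ) over the active causes.
Weight on large insider sale=true, given the evidence: 0.948952×0.261 = 0.247676
Denominator P(price drop | poor earnings report, ¬sector-wide selloff): 0.865309×0.739 + 0.948952×0.261 = 0.887139
Posterior = 0.247676 / 0.887139 ≈ 0.2792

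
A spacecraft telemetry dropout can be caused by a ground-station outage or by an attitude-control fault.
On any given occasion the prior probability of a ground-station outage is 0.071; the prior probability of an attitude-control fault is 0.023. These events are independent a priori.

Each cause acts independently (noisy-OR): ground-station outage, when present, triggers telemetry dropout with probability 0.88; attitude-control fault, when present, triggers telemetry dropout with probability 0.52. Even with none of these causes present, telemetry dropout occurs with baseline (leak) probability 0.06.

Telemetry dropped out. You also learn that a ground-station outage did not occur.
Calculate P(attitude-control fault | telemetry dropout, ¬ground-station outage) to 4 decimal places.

Under noisy-OR, P(telemetry dropout | causes) = 1 − (1−0.06)·∏(1−qᵢ) over the active causes.
P(telemetry dropout | ¬ground-station outage) = 0.06·0.977 + 0.5488·0.023 = 0.058620 + 0.012622 = 0.071242
Restricting to configurations with attitude-control fault present: 0.5488·0.023 = 0.012622.
P(attitude-control fault | telemetry dropout, ¬ground-station outage) = 0.012622 / 0.071242 ≈ 0.1772

P(attitude-control fault | telemetry dropout, ¬ground-station outage) ≈ 0.1772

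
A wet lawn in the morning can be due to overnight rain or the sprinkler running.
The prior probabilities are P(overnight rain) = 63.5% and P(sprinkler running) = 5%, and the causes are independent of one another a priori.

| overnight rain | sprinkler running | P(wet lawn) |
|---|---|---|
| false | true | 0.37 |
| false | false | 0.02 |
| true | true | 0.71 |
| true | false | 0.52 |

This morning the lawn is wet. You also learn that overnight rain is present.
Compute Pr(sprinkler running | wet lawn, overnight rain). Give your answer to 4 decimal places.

P(wet lawn | overnight rain) = 0.52*0.95 + 0.71*0.05 = 0.494000 + 0.035500 = 0.529500
The sprinkler running-present share is 0.71*0.05 = 0.035500.
So P(sprinkler running | wet lawn, overnight rain) = 0.035500/0.529500 ≈ 0.0670.

Pr(sprinkler running | wet lawn, overnight rain) ≈ 0.0670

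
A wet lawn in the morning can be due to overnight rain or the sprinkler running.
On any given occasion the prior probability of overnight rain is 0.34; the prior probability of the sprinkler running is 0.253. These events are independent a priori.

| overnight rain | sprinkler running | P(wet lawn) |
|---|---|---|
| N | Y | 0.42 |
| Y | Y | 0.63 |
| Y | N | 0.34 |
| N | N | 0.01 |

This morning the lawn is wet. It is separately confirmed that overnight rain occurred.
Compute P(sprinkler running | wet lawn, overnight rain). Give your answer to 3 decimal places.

P(sprinkler running | wet lawn, overnight rain) ≈ 0.386

Numerator (weight on configurations with sprinkler running): 0.63·0.253 = 0.159390
Denominator P(wet lawn | overnight rain): 0.34·0.747 + 0.63·0.253 = 0.413370
Posterior = 0.159390 / 0.413370 ≈ 0.386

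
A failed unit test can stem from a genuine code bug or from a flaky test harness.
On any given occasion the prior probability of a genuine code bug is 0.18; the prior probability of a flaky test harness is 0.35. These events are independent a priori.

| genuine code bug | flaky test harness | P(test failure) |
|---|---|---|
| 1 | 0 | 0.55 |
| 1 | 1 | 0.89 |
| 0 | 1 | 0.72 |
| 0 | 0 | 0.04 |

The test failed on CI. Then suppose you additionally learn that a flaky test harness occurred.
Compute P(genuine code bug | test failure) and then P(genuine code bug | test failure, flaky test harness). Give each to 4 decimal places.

P(test failure) = 0.04·0.82·0.65 + 0.72·0.82·0.35 + 0.55·0.18·0.65 + 0.89·0.18·0.35 = 0.021320 + 0.206640 + 0.064350 + 0.056070 = 0.348380
The genuine code bug-present share is 0.064350 + 0.056070 = 0.120420.
Hence the posterior is 0.120420/0.348380 ≈ 0.3457.

With the extra evidence:
Weight on genuine code bug=true, given the evidence: 0.89×0.18 = 0.160200
Denominator P(test failure | flaky test harness): 0.72×0.82 + 0.89×0.18 = 0.750600
P(genuine code bug | test failure, flaky test harness) = 0.160200/0.750600 ≈ 0.2134

P(genuine code bug | test failure) ≈ 0.3457; P(genuine code bug | test failure, flaky test harness) ≈ 0.2134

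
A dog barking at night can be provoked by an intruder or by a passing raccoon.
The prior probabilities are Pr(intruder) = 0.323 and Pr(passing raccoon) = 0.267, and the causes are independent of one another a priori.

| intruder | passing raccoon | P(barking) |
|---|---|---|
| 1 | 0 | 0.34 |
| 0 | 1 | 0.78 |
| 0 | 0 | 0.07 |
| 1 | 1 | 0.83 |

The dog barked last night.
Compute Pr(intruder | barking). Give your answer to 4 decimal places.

Pr(intruder | barking) ≈ 0.4639

Sum P(barking|·) weighted by the priors over the 4 (intruder, passing raccoon) configurations:
  P(barking) = 0.07*0.677*0.733 + 0.78*0.677*0.267 + 0.34*0.323*0.733 + 0.83*0.323*0.267
        = 0.034737 + 0.140992 + 0.080498 + 0.071580 = 0.327807
The terms with intruder present sum to 0.152078, so
  P(intruder | barking) = 0.152078 / 0.327807 ≈ 0.4639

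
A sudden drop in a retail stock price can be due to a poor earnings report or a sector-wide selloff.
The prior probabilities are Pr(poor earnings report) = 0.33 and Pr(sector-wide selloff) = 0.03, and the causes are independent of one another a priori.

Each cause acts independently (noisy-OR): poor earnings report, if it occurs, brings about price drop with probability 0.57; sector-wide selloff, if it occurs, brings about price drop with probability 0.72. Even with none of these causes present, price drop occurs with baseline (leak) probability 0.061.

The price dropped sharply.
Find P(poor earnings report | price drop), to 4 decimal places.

Under noisy-OR, P(price drop | causes) = 1 − (1−0.061)·∏(1−qᵢ) over the active causes.
Numerator (weight on configurations with poor earnings report): 0.190853 + 0.008781 = 0.199634
Normalizer over all consistent configurations: 0.061*0.67*0.97 + 0.73708*0.67*0.03 + 0.59623*0.33*0.97 + 0.886944*0.33*0.03 = 0.254093
P(poor earnings report | price drop) = 0.199634/0.254093 ≈ 0.7857

P(poor earnings report | price drop) ≈ 0.7857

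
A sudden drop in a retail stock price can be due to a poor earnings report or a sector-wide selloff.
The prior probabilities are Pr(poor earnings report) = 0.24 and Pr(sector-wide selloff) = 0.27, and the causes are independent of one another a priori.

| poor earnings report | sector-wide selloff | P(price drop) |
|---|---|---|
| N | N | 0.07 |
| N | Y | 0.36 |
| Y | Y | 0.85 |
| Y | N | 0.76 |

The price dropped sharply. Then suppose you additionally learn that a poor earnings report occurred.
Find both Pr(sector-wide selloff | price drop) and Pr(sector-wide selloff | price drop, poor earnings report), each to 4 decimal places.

Pr(sector-wide selloff | price drop) ≈ 0.4285; Pr(sector-wide selloff | price drop, poor earnings report) ≈ 0.2926

P(price drop) = 0.07·0.76·0.73 + 0.36·0.76·0.27 + 0.76·0.24·0.73 + 0.85·0.24·0.27 = 0.038836 + 0.073872 + 0.133152 + 0.055080 = 0.300940
Of this, 0.128952 comes from 0.073872 + 0.055080 (the sector-wide selloff=true cases).
P(sector-wide selloff | price drop) = 0.128952 / 0.300940 ≈ 0.4285

Now also conditioning on poor earnings report=true:
Enumerate both values of sector-wide selloff and weight by the priors:
  P(price drop | poor earnings report) = 0.76·0.73 + 0.85·0.27
        = 0.554800 + 0.229500 = 0.784300
Configurations with sector-wide selloff contribute 0.229500, so
  P(sector-wide selloff | price drop, poor earnings report) = 0.229500 / 0.784300 ≈ 0.2926
The drop from 0.4285 to 0.2926 is the explaining-away (discounting) effect.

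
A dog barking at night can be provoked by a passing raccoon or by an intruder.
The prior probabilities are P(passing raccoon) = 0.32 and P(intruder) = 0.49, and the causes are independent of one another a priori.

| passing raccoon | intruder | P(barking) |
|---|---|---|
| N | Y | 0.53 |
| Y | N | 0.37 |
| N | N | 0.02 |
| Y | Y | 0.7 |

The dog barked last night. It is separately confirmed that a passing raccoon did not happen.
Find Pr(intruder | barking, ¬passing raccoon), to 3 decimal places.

Pr(intruder | barking, ¬passing raccoon) ≈ 0.962

P(barking | ¬passing raccoon) = 0.02*0.51 + 0.53*0.49 = 0.010200 + 0.259700 = 0.269900
Restricting to configurations with intruder present: 0.53*0.49 = 0.259700.
P(intruder | barking, ¬passing raccoon) = 0.259700 / 0.269900 ≈ 0.962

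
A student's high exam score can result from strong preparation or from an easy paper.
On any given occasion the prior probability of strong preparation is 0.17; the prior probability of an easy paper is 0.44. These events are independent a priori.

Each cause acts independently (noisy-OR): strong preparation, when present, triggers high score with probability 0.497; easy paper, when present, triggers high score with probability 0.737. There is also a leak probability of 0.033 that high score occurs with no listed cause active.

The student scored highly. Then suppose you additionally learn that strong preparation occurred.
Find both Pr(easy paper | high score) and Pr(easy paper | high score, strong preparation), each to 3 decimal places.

Pr(easy paper | high score) ≈ 0.840; Pr(easy paper | high score, strong preparation) ≈ 0.572

Under noisy-OR, P(high score | causes) = 1 − (1−0.033)·∏(1−qᵢ) over the active causes.
P(high score) = 0.033·0.83·0.56 + 0.745679·0.83·0.44 + 0.513599·0.17·0.56 + 0.872077·0.17·0.44 = 0.015338 + 0.272322 + 0.048895 + 0.065231 = 0.401786
Restricting to configurations with easy paper present: 0.272322 + 0.065231 = 0.337553.
P(easy paper | high score) = 0.337553 / 0.401786 ≈ 0.840

Now also conditioning on strong preparation=true:
Enumerate both values of easy paper and weight by the priors:
  P(high score | strong preparation) = 0.513599*0.56 + 0.872077*0.44
        = 0.287615 + 0.383714 = 0.671329
Configurations with easy paper contribute 0.383714, so
  P(easy paper | high score, strong preparation) = 0.383714 / 0.671329 ≈ 0.572
Conditioning on strong preparation lowers the posterior on easy paper: the classic explaining-away effect in a common-effect structure.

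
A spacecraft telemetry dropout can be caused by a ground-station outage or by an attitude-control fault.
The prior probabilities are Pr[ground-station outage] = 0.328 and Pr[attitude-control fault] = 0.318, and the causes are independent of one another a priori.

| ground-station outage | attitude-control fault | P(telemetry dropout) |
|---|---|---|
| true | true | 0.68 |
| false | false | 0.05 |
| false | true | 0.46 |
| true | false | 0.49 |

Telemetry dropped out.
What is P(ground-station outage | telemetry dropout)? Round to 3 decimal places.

P(ground-station outage | telemetry dropout) ≈ 0.598

P(telemetry dropout) = 0.05·0.672·0.682 + 0.46·0.672·0.318 + 0.49·0.328·0.682 + 0.68·0.328·0.318 = 0.022915 + 0.098300 + 0.109611 + 0.070927 = 0.301753
Restricting to configurations with ground-station outage present: 0.109611 + 0.070927 = 0.180538.
So P(ground-station outage | telemetry dropout) = 0.180538/0.301753 ≈ 0.598.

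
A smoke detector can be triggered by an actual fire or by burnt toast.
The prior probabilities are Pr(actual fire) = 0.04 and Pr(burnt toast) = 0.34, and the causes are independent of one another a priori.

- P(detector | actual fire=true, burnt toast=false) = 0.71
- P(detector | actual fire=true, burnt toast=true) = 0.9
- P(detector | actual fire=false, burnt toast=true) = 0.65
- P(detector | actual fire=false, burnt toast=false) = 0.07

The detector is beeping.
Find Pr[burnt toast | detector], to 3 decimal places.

Pr[burnt toast | detector] ≈ 0.781

P(detector) = 0.07*0.96*0.66 + 0.65*0.96*0.34 + 0.71*0.04*0.66 + 0.9*0.04*0.34 = 0.044352 + 0.212160 + 0.018744 + 0.012240 = 0.287496
Of this, 0.224400 comes from 0.212160 + 0.012240 (the burnt toast=true cases).
P(burnt toast | detector) = 0.224400 / 0.287496 ≈ 0.781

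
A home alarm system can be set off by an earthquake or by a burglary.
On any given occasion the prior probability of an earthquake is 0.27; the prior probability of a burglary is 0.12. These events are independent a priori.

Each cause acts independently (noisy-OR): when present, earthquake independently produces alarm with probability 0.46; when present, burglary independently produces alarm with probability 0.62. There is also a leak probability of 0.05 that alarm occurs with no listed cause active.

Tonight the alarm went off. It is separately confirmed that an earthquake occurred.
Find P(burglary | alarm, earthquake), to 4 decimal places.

Under noisy-OR, P(alarm | causes) = 1 − (1−0.05)·∏(1−qᵢ) over the active causes.
P(alarm | earthquake) = 0.487×0.88 + 0.80506×0.12 = 0.428560 + 0.096607 = 0.525167
Of this, 0.096607 comes from 0.80506×0.12 (the burglary=true cases).
Hence the posterior is 0.096607/0.525167 ≈ 0.1840.

P(burglary | alarm, earthquake) ≈ 0.1840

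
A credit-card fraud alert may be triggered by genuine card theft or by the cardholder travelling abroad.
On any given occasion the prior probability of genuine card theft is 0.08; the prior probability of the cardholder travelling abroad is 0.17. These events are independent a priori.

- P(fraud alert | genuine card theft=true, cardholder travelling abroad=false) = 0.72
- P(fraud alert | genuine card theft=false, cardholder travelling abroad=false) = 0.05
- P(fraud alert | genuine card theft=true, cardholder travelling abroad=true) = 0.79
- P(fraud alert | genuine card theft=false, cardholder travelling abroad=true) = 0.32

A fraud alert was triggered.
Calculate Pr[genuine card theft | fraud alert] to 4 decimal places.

Pr[genuine card theft | fraud alert] ≈ 0.3989

P(fraud alert) = 0.05×0.92×0.83 + 0.32×0.92×0.17 + 0.72×0.08×0.83 + 0.79×0.08×0.17 = 0.038180 + 0.050048 + 0.047808 + 0.010744 = 0.146780
The genuine card theft-present share is 0.047808 + 0.010744 = 0.058552.
So P(genuine card theft | fraud alert) = 0.058552/0.146780 ≈ 0.3989.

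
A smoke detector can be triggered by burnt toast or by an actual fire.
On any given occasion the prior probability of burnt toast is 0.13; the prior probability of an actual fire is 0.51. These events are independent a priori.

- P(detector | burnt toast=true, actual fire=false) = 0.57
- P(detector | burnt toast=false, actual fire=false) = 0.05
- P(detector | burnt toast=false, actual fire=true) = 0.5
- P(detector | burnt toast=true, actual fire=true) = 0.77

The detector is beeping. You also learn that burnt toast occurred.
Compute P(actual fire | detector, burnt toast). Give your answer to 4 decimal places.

P(actual fire | detector, burnt toast) ≈ 0.5844

Sum P(detector|·) weighted by the priors over both values of actual fire:
  P(detector | burnt toast) = 0.57·0.49 + 0.77·0.51
        = 0.279300 + 0.392700 = 0.672000
Keeping only the actual fire-present terms gives 0.392700, so
  P(actual fire | detector, burnt toast) = 0.392700 / 0.672000 ≈ 0.5844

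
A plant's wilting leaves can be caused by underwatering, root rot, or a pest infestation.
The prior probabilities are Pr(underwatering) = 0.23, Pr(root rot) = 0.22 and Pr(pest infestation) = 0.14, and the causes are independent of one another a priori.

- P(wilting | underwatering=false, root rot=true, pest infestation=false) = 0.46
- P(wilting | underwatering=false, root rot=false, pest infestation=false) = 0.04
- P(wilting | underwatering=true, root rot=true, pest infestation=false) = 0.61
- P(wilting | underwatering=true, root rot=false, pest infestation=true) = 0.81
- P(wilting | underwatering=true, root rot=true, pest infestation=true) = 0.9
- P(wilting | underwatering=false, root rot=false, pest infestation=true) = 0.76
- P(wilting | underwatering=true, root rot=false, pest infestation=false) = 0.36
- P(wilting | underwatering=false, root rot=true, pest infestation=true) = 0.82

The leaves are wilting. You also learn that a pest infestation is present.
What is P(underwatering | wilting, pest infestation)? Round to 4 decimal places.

P(underwatering | wilting, pest infestation) ≈ 0.2427

Sum P(wilting|·) weighted by the priors over the 4 (underwatering, root rot) configurations:
  P(wilting | pest infestation) = 0.76·0.77·0.78 + 0.82·0.77·0.22 + 0.81·0.23·0.78 + 0.9·0.23·0.22
        = 0.456456 + 0.138908 + 0.145314 + 0.045540 = 0.786218
Configurations with underwatering contribute 0.190854, so
  P(underwatering | wilting, pest infestation) = 0.190854 / 0.786218 ≈ 0.2427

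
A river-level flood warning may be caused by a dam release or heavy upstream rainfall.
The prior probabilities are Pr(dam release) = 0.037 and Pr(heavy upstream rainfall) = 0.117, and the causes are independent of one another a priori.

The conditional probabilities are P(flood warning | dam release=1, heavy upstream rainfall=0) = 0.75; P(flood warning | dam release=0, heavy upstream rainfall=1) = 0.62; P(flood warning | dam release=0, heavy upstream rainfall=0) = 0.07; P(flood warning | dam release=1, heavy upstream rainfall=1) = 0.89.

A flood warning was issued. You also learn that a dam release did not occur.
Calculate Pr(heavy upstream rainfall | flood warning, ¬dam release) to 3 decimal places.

Pr(heavy upstream rainfall | flood warning, ¬dam release) ≈ 0.540

P(flood warning | ¬dam release) = 0.07×0.883 + 0.62×0.117 = 0.061810 + 0.072540 = 0.134350
The heavy upstream rainfall-present share is 0.62×0.117 = 0.072540.
Hence the posterior is 0.072540/0.134350 ≈ 0.540.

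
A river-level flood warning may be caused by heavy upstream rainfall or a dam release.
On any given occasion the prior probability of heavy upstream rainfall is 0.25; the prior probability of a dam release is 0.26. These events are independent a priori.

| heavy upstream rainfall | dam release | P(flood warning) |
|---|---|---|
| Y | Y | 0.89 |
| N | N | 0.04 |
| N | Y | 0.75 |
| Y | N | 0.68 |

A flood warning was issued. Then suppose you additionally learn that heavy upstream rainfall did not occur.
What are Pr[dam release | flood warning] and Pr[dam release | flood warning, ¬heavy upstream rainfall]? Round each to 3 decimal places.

Enumerate the 4 (heavy upstream rainfall, dam release) configurations and weight by the priors:
  P(flood warning) = 0.04·0.75·0.74 + 0.75·0.75·0.26 + 0.68·0.25·0.74 + 0.89·0.25·0.26
        = 0.022200 + 0.146250 + 0.125800 + 0.057850 = 0.352100
Keeping only the dam release-present terms gives 0.204100, so
  P(dam release | flood warning) = 0.204100 / 0.352100 ≈ 0.580

Now condition on the additional information:
Weight on dam release=true, given the evidence: 0.75·0.26 = 0.195000
The normalizing constant is 0.04·0.74 + 0.75·0.26 = 0.224600
P(dam release | flood warning, ¬heavy upstream rainfall) = 0.195000/0.224600 ≈ 0.868
Ruling out heavy upstream rainfall raises the posterior on dam release — the flip side of explaining away.

Pr[dam release | flood warning] ≈ 0.580; Pr[dam release | flood warning, ¬heavy upstream rainfall] ≈ 0.868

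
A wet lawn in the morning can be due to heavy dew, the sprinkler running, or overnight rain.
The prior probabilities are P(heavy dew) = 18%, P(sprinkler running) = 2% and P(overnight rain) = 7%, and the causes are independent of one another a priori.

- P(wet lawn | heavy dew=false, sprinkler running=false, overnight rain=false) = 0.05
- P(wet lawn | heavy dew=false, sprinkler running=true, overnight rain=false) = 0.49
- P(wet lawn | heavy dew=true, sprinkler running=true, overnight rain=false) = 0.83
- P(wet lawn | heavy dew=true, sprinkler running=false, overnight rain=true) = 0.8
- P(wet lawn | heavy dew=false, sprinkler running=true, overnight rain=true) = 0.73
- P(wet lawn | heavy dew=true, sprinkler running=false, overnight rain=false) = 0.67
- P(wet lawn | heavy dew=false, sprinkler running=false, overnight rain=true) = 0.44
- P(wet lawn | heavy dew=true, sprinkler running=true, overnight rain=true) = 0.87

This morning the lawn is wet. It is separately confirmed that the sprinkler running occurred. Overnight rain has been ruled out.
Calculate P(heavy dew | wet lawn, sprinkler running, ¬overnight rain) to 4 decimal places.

P(heavy dew | wet lawn, sprinkler running, ¬overnight rain) ≈ 0.2710

P(wet lawn | sprinkler running, ¬overnight rain) = 0.49*0.82 + 0.83*0.18 = 0.401800 + 0.149400 = 0.551200
The heavy dew-present share is 0.83*0.18 = 0.149400.
So P(heavy dew | wet lawn, sprinkler running, ¬overnight rain) = 0.149400/0.551200 ≈ 0.2710.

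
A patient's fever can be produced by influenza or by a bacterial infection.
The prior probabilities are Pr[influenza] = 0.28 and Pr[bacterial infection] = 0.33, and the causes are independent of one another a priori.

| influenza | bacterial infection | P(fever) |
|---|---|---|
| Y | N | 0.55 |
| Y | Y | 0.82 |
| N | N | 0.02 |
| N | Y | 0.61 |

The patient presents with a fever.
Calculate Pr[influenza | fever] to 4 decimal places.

Pr[influenza | fever] ≈ 0.5365

P(fever) = 0.02×0.72×0.67 + 0.61×0.72×0.33 + 0.55×0.28×0.67 + 0.82×0.28×0.33 = 0.009648 + 0.144936 + 0.103180 + 0.075768 = 0.333532
The influenza-present share is 0.103180 + 0.075768 = 0.178948.
So P(influenza | fever) = 0.178948/0.333532 ≈ 0.5365.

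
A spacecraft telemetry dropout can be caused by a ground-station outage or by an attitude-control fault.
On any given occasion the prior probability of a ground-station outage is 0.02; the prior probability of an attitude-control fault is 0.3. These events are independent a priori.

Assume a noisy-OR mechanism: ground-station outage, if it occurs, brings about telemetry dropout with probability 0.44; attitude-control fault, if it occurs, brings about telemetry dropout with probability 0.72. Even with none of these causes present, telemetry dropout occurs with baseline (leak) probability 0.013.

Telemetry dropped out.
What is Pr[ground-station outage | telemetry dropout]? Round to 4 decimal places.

Under noisy-OR, P(telemetry dropout | causes) = 1 − (1−0.013)·∏(1−qᵢ) over the active causes.
Weight on ground-station outage=true, given the evidence: 0.006262 + 0.005071 = 0.011333
Normalizer over all consistent configurations: 0.013*0.98*0.7 + 0.72364*0.98*0.3 + 0.44728*0.02*0.7 + 0.845238*0.02*0.3 = 0.233001
P(ground-station outage | telemetry dropout) = 0.011333/0.233001 ≈ 0.0486

Pr[ground-station outage | telemetry dropout] ≈ 0.0486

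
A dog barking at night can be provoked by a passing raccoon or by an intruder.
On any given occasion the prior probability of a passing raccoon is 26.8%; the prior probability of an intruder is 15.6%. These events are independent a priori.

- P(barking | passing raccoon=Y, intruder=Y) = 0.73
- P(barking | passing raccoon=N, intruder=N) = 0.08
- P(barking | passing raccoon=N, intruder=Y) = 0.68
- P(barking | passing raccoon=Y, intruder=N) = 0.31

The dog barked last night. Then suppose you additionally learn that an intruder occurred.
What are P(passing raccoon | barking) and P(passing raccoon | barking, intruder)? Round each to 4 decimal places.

P(passing raccoon | barking) ≈ 0.4420; P(passing raccoon | barking, intruder) ≈ 0.2821

Enumerate the 4 (passing raccoon, intruder) configurations and weight by the priors:
  P(barking) = 0.08×0.732×0.844 + 0.68×0.732×0.156 + 0.31×0.268×0.844 + 0.73×0.268×0.156
        = 0.049425 + 0.077651 + 0.070120 + 0.030520 = 0.227716
The terms with passing raccoon present sum to 0.100640, so
  P(passing raccoon | barking) = 0.100640 / 0.227716 ≈ 0.4420

With the extra evidence:
P(barking | intruder) = 0.68×0.732 + 0.73×0.268 = 0.497760 + 0.195640 = 0.693400
The passing raccoon-present share is 0.73×0.268 = 0.195640.
P(passing raccoon | barking, intruder) = 0.195640 / 0.693400 ≈ 0.2821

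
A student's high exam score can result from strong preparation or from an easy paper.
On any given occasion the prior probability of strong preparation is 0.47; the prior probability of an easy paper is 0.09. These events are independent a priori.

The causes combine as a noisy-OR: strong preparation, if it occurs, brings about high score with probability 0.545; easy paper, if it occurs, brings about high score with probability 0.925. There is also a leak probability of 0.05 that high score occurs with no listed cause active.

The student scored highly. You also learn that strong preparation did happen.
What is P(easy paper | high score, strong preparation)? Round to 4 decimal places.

P(easy paper | high score, strong preparation) ≈ 0.1442

Under noisy-OR, P(high score | causes) = 1 − (1−0.05)·∏(1−qᵢ) over the active causes.
P(high score | strong preparation) = 0.56775·0.91 + 0.967581·0.09 = 0.516652 + 0.087082 = 0.603734
Of this, 0.087082 comes from 0.967581·0.09 (the easy paper=true cases).
P(easy paper | high score, strong preparation) = 0.087082 / 0.603734 ≈ 0.1442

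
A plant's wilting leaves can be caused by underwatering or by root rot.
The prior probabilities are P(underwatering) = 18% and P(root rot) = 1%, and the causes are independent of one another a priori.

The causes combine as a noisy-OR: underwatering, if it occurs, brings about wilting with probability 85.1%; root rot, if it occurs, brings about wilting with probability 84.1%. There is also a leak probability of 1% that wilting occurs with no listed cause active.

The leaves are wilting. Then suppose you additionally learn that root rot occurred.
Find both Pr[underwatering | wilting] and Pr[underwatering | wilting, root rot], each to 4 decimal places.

Pr[underwatering | wilting] ≈ 0.9109; Pr[underwatering | wilting, root rot] ≈ 0.2028

Under noisy-OR, P(wilting | causes) = 1 − (1−0.01)·∏(1−qᵢ) over the active causes.
P(wilting) = 0.01×0.82×0.99 + 0.84259×0.82×0.01 + 0.85249×0.18×0.99 + 0.976546×0.18×0.01 = 0.008118 + 0.006909 + 0.151914 + 0.001758 = 0.168699
Of this, 0.153672 comes from 0.151914 + 0.001758 (the underwatering=true cases).
Hence the posterior is 0.153672/0.168699 ≈ 0.9109.

Now also conditioning on root rot=true:
Enumerate both values of underwatering and weight by the priors:
  P(wilting | root rot) = 0.84259×0.82 + 0.976546×0.18
        = 0.690924 + 0.175778 = 0.866702
Configurations with underwatering contribute 0.175778, so
  P(underwatering | wilting, root rot) = 0.175778 / 0.866702 ≈ 0.2028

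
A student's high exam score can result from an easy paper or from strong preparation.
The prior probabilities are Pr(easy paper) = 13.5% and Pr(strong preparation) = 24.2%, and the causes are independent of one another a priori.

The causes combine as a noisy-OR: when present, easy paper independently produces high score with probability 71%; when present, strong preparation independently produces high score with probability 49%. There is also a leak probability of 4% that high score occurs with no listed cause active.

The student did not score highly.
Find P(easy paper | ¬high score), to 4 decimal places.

Under noisy-OR, P(high score | causes) = 1 − (1−0.04)·∏(1−qᵢ) over the active causes.
Sum P(¬high score|·) weighted by the priors over the 4 (easy paper, strong preparation) configurations:
  P(¬high score) = 0.96·0.865·0.758 + 0.4896·0.865·0.242 + 0.2784·0.135·0.758 + 0.141984·0.135·0.242
        = 0.629443 + 0.102488 + 0.028489 + 0.004639 = 0.765059
The terms with easy paper present sum to 0.033128, so
  P(easy paper | ¬high score) = 0.033128 / 0.765059 ≈ 0.0433

P(easy paper | ¬high score) ≈ 0.0433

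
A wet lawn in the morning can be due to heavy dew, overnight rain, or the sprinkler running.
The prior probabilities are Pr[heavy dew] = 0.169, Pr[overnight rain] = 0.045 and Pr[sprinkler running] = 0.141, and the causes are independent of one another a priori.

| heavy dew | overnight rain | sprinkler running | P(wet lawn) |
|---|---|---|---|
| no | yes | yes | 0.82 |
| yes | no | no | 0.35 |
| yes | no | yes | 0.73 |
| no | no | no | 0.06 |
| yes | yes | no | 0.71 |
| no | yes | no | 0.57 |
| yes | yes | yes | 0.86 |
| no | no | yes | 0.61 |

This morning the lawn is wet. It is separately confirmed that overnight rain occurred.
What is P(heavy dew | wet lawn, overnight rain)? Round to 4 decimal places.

P(heavy dew | wet lawn, overnight rain) ≈ 0.1972

By total probability over the 4 (heavy dew, sprinkler running) configurations:
  P(wet lawn | overnight rain) = 0.57*0.831*0.859 + 0.82*0.831*0.141 + 0.71*0.169*0.859 + 0.86*0.169*0.141
        = 0.406883 + 0.096080 + 0.103071 + 0.020493 = 0.626527
Keeping only the heavy dew-present terms gives 0.123564, so
  P(heavy dew | wet lawn, overnight rain) = 0.123564 / 0.626527 ≈ 0.1972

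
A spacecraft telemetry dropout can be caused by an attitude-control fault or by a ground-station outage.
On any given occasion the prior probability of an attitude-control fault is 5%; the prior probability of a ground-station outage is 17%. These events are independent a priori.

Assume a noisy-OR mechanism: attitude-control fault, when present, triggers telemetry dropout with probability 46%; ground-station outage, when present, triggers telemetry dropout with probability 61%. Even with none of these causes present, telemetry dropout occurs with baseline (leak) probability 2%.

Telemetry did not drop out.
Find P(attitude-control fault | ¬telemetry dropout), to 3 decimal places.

Under noisy-OR, P(telemetry dropout | causes) = 1 − (1−0.02)·∏(1−qᵢ) over the active causes.
Enumerate the 4 (attitude-control fault, ground-station outage) configurations and weight by the priors:
  P(¬telemetry dropout) = 0.98·0.95·0.83 + 0.3822·0.95·0.17 + 0.5292·0.05·0.83 + 0.206388·0.05·0.17
        = 0.772730 + 0.061725 + 0.021962 + 0.001754 = 0.858171
Configurations with attitude-control fault contribute 0.023716, so
  P(attitude-control fault | ¬telemetry dropout) = 0.023716 / 0.858171 ≈ 0.028

P(attitude-control fault | ¬telemetry dropout) ≈ 0.028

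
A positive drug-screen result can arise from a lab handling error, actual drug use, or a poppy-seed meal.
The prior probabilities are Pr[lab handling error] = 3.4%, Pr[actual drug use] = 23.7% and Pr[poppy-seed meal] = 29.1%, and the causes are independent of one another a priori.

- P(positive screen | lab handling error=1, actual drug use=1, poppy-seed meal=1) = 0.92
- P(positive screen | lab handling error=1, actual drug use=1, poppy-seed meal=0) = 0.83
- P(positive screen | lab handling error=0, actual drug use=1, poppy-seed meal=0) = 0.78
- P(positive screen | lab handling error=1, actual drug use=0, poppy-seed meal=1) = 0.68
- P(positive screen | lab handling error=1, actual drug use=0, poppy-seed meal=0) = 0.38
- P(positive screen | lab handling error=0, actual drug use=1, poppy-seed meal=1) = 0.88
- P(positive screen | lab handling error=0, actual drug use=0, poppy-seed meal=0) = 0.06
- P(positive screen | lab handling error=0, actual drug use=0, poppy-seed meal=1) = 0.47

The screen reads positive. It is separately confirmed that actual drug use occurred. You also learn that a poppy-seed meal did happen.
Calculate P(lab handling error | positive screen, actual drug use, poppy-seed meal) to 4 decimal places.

P(positive screen | actual drug use, poppy-seed meal) = 0.88×0.966 + 0.92×0.034 = 0.850080 + 0.031280 = 0.881360
The lab handling error-present share is 0.92×0.034 = 0.031280.
Hence the posterior is 0.031280/0.881360 ≈ 0.0355.

P(lab handling error | positive screen, actual drug use, poppy-seed meal) ≈ 0.0355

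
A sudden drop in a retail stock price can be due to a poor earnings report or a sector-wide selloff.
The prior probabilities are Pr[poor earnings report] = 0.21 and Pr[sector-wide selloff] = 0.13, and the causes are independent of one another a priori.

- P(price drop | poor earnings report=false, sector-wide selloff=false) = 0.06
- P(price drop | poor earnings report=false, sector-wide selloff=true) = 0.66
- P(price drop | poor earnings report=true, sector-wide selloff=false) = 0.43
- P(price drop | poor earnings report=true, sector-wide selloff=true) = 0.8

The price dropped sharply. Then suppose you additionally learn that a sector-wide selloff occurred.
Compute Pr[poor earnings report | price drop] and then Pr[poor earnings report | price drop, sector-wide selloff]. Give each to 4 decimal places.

For the numerator, keep only poor earnings report=true terms: 0.078561 + 0.021840 = 0.100401
Denominator P(price drop): 0.06*0.79*0.87 + 0.66*0.79*0.13 + 0.43*0.21*0.87 + 0.8*0.21*0.13 = 0.209421
Posterior = 0.100401 / 0.209421 ≈ 0.4794

With the extra evidence:
Numerator (weight on configurations with poor earnings report): 0.8·0.21 = 0.168000
The normalizing constant is 0.66·0.79 + 0.8·0.21 = 0.689400
Posterior = 0.168000 / 0.689400 ≈ 0.2437
The drop from 0.4794 to 0.2437 is the explaining-away (discounting) effect.

Pr[poor earnings report | price drop] ≈ 0.4794; Pr[poor earnings report | price drop, sector-wide selloff] ≈ 0.2437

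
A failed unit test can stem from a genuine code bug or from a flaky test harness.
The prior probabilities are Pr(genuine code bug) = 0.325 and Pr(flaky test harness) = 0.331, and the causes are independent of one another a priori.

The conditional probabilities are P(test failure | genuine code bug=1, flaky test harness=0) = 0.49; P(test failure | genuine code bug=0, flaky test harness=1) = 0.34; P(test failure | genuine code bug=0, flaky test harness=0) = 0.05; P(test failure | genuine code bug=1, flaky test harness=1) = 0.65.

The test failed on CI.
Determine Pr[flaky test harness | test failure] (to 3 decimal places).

Weight on flaky test harness=true, given the evidence: 0.075965 + 0.069924 = 0.145889
Denominator P(test failure): 0.05×0.675×0.669 + 0.34×0.675×0.331 + 0.49×0.325×0.669 + 0.65×0.325×0.331 = 0.275006
Posterior = 0.145889 / 0.275006 ≈ 0.530

Pr[flaky test harness | test failure] ≈ 0.530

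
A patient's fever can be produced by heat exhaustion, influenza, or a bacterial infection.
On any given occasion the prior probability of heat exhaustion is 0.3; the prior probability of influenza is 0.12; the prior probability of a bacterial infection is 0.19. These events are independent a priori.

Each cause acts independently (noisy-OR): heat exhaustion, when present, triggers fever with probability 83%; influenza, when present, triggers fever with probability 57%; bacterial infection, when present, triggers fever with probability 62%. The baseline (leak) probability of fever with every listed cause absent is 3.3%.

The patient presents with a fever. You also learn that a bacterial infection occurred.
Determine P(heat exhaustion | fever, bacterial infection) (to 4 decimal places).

P(heat exhaustion | fever, bacterial infection) ≈ 0.3803

Under noisy-OR, P(fever | causes) = 1 − (1−0.033)·∏(1−qᵢ) over the active causes.
Weight on heat exhaustion=true, given the evidence: 0.247508 + 0.035033 = 0.282541
The normalizing constant is 0.63254*0.7*0.88 + 0.841992*0.7*0.12 + 0.937532*0.3*0.88 + 0.973139*0.3*0.12 = 0.742913
Posterior = 0.282541 / 0.742913 ≈ 0.3803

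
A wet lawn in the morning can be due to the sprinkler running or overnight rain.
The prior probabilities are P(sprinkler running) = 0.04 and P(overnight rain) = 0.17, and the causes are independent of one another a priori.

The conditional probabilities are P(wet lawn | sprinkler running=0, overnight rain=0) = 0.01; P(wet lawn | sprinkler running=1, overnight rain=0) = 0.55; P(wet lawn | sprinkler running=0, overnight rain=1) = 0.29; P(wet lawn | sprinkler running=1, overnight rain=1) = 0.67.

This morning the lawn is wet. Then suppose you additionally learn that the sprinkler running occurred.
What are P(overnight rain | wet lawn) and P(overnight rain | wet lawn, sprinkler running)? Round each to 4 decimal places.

Sum P(wet lawn|·) weighted by the priors over the 4 (sprinkler running, overnight rain) configurations:
  P(wet lawn) = 0.01·0.96·0.83 + 0.29·0.96·0.17 + 0.55·0.04·0.83 + 0.67·0.04·0.17
        = 0.007968 + 0.047328 + 0.018260 + 0.004556 = 0.078112
Configurations with overnight rain contribute 0.051884, so
  P(overnight rain | wet lawn) = 0.051884 / 0.078112 ≈ 0.6642

Now condition on the additional information:
Weight on overnight rain=true, given the evidence: 0.67·0.17 = 0.113900
Denominator P(wet lawn | sprinkler running): 0.55·0.83 + 0.67·0.17 = 0.570400
P(overnight rain | wet lawn, sprinkler running) = 0.113900/0.570400 ≈ 0.1997
This is intercausal reasoning (explaining away): once sprinkler running accounts for the wet lawn, overnight rain becomes less likely.

P(overnight rain | wet lawn) ≈ 0.6642; P(overnight rain | wet lawn, sprinkler running) ≈ 0.1997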